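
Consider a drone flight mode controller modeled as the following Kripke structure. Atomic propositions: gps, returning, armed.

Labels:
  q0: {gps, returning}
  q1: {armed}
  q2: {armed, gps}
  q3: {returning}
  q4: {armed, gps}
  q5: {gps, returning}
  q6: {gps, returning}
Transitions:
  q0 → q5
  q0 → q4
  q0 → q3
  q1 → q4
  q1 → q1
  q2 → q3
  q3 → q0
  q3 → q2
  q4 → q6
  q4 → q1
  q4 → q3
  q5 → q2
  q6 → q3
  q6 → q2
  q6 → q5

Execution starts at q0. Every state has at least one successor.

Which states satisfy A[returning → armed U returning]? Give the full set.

{q0, q2, q3, q5, q6}

States satisfying returning → armed: {q1, q2, q4}.
States satisfying returning: {q0, q3, q5, q6}.
States satisfying A[returning → armed U returning]: {q0, q2, q3, q5, q6}.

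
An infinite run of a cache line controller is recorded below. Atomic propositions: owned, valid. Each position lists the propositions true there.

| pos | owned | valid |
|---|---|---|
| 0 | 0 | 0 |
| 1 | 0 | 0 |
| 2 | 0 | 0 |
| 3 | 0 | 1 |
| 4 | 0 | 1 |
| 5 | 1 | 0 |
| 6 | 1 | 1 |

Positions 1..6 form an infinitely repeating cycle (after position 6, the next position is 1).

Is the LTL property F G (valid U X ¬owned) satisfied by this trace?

G (valid U X ¬owned) is false at every position 0..6, so it never becomes true and F G (valid U X ¬owned) fails.

Does not hold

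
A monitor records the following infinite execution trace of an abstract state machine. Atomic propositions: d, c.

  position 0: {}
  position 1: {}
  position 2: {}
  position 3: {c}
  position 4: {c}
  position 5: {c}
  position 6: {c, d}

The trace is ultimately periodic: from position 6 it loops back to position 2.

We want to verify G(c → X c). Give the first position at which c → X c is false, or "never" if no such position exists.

6

Check c → X c at each position in order: 0 ✓, 1 ✓, 2 ✓, 3 ✓, 4 ✓, 5 ✓.
At position 6 the labels are {c, d} and the next position 2 has {}, so c → X c is false there. This is the first violation.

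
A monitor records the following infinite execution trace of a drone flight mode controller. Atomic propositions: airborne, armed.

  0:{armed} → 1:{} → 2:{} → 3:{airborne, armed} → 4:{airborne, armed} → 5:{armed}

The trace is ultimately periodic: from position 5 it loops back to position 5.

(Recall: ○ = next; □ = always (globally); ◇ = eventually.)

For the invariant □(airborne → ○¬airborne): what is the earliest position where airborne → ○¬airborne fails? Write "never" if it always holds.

Check airborne → ○¬airborne at each position in order: 0 ✓, 1 ✓, 2 ✓.
At position 3 the labels are {airborne, armed} and the next position 4 has {airborne, armed}, so airborne → ○¬airborne is false there. This is the first violation.

3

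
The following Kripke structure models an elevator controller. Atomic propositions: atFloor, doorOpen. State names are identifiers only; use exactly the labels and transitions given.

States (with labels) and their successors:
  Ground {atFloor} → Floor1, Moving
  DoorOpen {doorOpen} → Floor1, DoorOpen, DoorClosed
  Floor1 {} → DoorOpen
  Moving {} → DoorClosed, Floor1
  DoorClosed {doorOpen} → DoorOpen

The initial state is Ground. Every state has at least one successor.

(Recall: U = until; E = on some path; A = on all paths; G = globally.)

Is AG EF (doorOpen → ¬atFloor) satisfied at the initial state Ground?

States satisfying EF (doorOpen → ¬atFloor): {Ground, DoorOpen, Floor1, Moving, DoorClosed}.
States satisfying AG EF (doorOpen → ¬atFloor): {Ground, DoorOpen, Floor1, Moving, DoorClosed}.
Every state reachable from Ground satisfies EF (doorOpen → ¬atFloor).
Ground ∈ Sat(AG EF (doorOpen → ¬atFloor)).

Yes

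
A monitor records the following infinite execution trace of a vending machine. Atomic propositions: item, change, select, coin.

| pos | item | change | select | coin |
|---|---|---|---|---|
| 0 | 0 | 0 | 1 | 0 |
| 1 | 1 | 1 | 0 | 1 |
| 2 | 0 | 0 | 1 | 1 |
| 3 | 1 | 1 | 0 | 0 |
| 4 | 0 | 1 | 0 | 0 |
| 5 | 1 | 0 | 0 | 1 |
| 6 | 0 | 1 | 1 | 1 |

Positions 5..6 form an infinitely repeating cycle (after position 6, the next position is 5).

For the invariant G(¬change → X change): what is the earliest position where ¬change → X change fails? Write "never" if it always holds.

never

¬change → X change holds at every position 0..6, and those are all the positions the trace ever visits, so the invariant G(¬change → X change) is never violated.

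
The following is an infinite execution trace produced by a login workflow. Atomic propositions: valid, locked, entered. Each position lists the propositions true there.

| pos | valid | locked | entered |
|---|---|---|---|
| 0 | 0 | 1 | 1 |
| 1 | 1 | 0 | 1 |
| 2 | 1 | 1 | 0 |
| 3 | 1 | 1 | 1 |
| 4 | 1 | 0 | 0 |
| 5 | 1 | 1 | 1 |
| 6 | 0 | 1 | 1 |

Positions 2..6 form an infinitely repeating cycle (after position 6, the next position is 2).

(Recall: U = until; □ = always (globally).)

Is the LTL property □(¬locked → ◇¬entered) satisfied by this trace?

Yes

¬locked → ◇¬entered holds at every position 0..6, and those are all positions ever visited, so □(¬locked → ◇¬entered) holds.
Positions where ¬locked holds: 1, 4.
Check ◇¬entered at each: 1→ok, 4→ok.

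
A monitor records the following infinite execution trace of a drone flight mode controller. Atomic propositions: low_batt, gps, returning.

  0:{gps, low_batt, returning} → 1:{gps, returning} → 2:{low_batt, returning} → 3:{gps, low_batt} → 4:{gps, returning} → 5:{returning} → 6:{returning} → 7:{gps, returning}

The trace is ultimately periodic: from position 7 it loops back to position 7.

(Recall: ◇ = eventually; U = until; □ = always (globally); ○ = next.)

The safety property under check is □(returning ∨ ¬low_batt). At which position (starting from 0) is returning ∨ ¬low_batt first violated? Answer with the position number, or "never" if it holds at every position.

Check returning ∨ ¬low_batt at each position in order: 0 ✓, 1 ✓, 2 ✓.
At position 3 the labels are {gps, low_batt}, so returning ∨ ¬low_batt is false there. This is the first violation.

3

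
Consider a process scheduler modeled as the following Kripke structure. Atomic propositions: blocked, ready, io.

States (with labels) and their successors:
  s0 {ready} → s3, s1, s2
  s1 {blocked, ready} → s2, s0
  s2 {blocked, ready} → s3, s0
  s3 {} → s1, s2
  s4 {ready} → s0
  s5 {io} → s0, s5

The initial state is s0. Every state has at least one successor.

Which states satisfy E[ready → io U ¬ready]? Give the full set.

{s3, s5}

States satisfying ready → io: {s3, s5}.
States satisfying ¬ready: {s3, s5}.
States satisfying E[ready → io U ¬ready]: {s3, s5}.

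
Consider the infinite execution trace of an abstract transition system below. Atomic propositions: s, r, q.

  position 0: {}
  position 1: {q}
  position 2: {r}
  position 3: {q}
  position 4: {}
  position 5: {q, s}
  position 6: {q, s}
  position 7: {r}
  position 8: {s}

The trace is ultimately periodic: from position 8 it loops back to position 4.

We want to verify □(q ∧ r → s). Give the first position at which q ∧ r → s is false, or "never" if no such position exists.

q ∧ r → s holds at every position 0..8, and those are all the positions the trace ever visits, so the invariant □(q ∧ r → s) is never violated.

never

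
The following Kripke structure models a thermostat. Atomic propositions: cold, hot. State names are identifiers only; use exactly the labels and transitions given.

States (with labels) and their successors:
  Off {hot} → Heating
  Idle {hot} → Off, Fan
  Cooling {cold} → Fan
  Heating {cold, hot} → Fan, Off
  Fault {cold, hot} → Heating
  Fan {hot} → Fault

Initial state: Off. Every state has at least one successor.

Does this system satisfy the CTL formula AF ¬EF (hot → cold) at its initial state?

States satisfying ¬EF (hot → cold): ∅.
States satisfying AF ¬EF (hot → cold): ∅.
There is a path from Off along which ¬EF (hot → cold) never holds.
Off ∉ Sat(AF ¬EF (hot → cold)).

Violated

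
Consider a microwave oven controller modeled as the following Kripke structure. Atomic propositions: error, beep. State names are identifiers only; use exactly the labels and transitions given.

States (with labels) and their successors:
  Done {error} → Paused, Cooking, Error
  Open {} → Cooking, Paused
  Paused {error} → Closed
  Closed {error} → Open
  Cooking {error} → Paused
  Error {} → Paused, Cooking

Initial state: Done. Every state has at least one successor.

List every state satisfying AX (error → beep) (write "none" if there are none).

{Closed}

States satisfying error → beep: {Open, Error}.
States satisfying AX (error → beep): {Closed}.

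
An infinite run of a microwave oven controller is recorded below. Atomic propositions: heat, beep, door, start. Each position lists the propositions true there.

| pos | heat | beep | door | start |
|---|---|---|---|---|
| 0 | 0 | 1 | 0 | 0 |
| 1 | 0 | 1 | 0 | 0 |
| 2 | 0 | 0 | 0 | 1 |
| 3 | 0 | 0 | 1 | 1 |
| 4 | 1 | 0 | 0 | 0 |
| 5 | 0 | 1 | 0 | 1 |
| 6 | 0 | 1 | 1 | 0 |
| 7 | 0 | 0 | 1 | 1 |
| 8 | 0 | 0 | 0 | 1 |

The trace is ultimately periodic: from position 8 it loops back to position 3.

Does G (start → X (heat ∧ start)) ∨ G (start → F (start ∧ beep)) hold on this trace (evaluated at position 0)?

Yes

start → X (heat ∧ start) must hold at every position from 0 onward. It fails at position 2, so G (start → X (heat ∧ start)) is false.
Positions where start holds: 2, 3, 5, 7, 8.
Check X (heat ∧ start) at each: 2→fails, 3→fails, 5→fails, 7→fails, 8→fails.
start → F (start ∧ beep) holds at every position 0..8, and those are all positions ever visited, so G (start → F (start ∧ beep)) holds.
Positions where start holds: 2, 3, 5, 7, 8.
Check F (start ∧ beep) at each: 2→ok, 3→ok, 5→ok, 7→ok, 8→ok.
At position 0: G (start → X (heat ∧ start)) is false; G (start → F (start ∧ beep)) is true; so G (start → X (heat ∧ start)) ∨ G (start → F (start ∧ beep)) is true.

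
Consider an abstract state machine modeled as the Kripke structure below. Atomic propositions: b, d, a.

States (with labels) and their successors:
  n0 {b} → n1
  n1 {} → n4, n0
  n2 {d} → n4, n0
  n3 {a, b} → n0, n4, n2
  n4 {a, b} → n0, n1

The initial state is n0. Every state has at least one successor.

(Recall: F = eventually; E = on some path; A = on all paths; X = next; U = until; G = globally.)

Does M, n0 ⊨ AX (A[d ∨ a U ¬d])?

Holds

States satisfying A[d ∨ a U ¬d]: {n0, n1, n2, n3, n4}.
States satisfying AX (A[d ∨ a U ¬d]): {n0, n1, n2, n3, n4}.
n0 ∈ Sat(AX (A[d ∨ a U ¬d])).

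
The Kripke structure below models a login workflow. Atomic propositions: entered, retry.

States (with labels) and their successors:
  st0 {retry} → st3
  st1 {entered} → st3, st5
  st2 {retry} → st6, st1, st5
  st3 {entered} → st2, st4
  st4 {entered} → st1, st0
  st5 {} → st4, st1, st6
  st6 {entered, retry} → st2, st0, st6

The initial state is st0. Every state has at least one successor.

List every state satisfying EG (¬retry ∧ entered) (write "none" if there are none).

States satisfying ¬retry ∧ entered: {st1, st3, st4}.
States satisfying EG (¬retry ∧ entered): {st1, st3, st4}.

{st1, st3, st4}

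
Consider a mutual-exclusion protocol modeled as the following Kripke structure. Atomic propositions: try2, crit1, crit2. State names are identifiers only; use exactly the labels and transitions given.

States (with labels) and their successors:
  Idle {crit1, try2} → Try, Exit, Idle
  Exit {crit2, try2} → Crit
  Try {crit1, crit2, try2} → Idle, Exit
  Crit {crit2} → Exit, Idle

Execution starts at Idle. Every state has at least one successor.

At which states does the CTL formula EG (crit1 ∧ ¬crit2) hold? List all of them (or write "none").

{Idle}

States satisfying crit1 ∧ ¬crit2: {Idle}.
States satisfying EG (crit1 ∧ ¬crit2): {Idle}.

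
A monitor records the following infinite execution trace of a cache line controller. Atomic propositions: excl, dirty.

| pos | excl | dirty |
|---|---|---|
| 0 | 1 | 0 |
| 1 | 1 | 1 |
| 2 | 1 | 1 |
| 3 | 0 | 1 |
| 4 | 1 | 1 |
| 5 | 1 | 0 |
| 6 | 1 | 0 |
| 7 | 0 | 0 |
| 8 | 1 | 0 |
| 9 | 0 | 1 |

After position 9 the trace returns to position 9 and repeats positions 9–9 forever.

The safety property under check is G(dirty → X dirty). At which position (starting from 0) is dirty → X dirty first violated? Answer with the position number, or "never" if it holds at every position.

Check dirty → X dirty at each position in order: 0 ✓, 1 ✓, 2 ✓, 3 ✓.
At position 4 the labels are {dirty, excl} and the next position 5 has {excl}, so dirty → X dirty is false there. This is the first violation.

4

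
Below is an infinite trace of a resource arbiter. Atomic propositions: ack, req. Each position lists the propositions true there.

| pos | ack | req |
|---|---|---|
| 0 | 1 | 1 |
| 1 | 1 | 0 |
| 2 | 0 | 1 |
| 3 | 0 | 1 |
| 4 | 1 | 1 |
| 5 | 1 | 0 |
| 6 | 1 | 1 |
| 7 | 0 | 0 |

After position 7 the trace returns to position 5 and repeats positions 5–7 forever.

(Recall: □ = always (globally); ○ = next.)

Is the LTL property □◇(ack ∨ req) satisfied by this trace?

Holds

◇(ack ∨ req) holds at every position 0..7, and those are all positions ever visited, so □◇(ack ∨ req) holds.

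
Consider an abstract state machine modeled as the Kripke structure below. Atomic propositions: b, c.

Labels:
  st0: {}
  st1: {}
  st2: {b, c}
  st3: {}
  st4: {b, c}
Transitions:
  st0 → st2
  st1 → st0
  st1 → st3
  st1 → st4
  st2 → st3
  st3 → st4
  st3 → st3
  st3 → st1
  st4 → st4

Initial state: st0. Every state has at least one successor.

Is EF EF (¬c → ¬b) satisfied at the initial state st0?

States satisfying EF (¬c → ¬b): {st0, st1, st2, st3, st4}.
States satisfying EF EF (¬c → ¬b): {st0, st1, st2, st3, st4}.
Some path from st0 reaches a state where EF (¬c → ¬b) holds.
st0 ∈ Sat(EF EF (¬c → ¬b)).

Holds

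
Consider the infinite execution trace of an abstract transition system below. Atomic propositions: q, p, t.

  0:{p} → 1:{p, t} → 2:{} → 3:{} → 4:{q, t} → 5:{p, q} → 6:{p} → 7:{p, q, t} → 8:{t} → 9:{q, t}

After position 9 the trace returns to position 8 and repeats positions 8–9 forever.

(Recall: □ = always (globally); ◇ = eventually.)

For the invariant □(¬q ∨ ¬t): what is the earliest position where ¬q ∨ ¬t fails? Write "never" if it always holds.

4

Check ¬q ∨ ¬t at each position in order: 0 ✓, 1 ✓, 2 ✓, 3 ✓.
At position 4 the labels are {q, t}, so ¬q ∨ ¬t is false there. This is the first violation.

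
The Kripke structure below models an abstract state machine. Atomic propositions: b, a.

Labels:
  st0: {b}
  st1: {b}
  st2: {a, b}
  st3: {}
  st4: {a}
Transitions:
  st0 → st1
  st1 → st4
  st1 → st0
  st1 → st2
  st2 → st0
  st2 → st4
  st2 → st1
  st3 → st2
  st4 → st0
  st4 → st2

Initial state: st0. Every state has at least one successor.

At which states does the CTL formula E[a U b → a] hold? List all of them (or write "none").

States satisfying a: {st2, st4}.
States satisfying b → a: {st2, st3, st4}.
States satisfying E[a U b → a]: {st2, st3, st4}.

{st2, st3, st4}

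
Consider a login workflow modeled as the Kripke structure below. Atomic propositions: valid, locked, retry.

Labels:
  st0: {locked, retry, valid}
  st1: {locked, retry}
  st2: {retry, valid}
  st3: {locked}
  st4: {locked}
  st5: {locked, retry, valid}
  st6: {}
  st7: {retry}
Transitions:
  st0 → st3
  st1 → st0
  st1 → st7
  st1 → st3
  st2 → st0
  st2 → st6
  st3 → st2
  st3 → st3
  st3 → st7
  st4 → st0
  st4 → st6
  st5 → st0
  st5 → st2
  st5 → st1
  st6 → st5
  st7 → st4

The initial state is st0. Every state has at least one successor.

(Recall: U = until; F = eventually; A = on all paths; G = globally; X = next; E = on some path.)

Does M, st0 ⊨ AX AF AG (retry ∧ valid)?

States satisfying AF AG (retry ∧ valid): ∅.
States satisfying AX AF AG (retry ∧ valid): ∅.
st0 ∉ Sat(AX AF AG (retry ∧ valid)).

No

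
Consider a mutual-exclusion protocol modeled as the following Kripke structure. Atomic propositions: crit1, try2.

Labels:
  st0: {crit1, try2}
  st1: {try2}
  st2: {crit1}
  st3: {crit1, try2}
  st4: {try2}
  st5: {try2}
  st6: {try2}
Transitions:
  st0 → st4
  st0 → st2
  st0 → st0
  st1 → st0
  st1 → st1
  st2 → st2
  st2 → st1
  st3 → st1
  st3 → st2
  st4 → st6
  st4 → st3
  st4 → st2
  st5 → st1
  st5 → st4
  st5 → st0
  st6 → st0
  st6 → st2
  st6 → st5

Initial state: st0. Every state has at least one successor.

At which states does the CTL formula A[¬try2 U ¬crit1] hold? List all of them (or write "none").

States satisfying ¬try2: {st2}.
States satisfying ¬crit1: {st1, st4, st5, st6}.
States satisfying A[¬try2 U ¬crit1]: {st1, st4, st5, st6}.

{st1, st4, st5, st6}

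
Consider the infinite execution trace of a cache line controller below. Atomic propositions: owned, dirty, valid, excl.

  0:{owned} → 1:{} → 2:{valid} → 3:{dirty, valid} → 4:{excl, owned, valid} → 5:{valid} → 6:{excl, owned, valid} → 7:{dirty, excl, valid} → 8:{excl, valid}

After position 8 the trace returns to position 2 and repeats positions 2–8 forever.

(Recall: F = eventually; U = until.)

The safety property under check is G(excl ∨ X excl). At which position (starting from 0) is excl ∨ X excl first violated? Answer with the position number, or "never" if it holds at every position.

0

At position 0 the labels are {owned} and the next position 1 has {}, so excl ∨ X excl is false there. This is the first violation.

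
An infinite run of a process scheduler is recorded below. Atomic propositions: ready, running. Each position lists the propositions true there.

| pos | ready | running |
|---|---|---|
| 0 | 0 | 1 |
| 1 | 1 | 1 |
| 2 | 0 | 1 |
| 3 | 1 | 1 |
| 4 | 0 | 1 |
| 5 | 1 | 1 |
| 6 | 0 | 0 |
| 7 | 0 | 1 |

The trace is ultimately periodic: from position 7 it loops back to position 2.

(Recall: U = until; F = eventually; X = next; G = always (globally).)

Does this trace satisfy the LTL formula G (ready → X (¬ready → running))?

Violated

ready → X (¬ready → running) must hold at every position from 0 onward. It fails at position 5, so G (ready → X (¬ready → running)) is false.
Positions where ready holds: 1, 3, 5.
Check X (¬ready → running) at each: 1→ok, 3→ok, 5→fails.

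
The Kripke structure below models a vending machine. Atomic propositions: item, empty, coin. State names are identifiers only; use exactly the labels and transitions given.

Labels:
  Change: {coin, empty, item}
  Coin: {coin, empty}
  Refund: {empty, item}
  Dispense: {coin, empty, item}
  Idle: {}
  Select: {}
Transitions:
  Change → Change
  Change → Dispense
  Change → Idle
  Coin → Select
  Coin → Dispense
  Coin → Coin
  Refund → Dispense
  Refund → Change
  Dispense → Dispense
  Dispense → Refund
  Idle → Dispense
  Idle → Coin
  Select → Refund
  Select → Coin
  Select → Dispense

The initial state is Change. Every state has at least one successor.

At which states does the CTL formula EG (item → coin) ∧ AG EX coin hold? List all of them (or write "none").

{Change, Coin, Dispense, Idle, Select}

States satisfying item → coin: {Change, Coin, Dispense, Idle, Select}.
States satisfying EG (item → coin): {Change, Coin, Dispense, Idle, Select}.
States satisfying EX coin: {Change, Coin, Refund, Dispense, Idle, Select}.
States satisfying AG EX coin: {Change, Coin, Refund, Dispense, Idle, Select}.
States satisfying EG (item → coin) ∧ AG EX coin: {Change, Coin, Dispense, Idle, Select}.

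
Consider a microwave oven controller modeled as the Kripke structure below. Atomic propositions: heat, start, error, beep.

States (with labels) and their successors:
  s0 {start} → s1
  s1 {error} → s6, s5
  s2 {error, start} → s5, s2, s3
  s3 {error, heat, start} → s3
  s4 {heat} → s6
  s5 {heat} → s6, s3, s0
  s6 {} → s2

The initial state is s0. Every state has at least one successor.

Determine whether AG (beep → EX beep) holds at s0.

States satisfying beep → EX beep: {s0, s1, s2, s3, s4, s5, s6}.
States satisfying AG (beep → EX beep): {s0, s1, s2, s3, s4, s5, s6}.
Every state reachable from s0 satisfies beep → EX beep.
s0 ∈ Sat(AG (beep → EX beep)).

Holds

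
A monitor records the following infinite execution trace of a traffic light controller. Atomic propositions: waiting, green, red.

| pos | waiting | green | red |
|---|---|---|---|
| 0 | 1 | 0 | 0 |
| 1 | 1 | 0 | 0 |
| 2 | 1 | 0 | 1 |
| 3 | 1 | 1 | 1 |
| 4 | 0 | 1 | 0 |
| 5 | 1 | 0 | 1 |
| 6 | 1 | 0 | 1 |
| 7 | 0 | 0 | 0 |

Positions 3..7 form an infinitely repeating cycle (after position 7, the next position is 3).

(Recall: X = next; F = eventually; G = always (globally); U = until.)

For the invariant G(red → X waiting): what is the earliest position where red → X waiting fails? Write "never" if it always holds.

Check red → X waiting at each position in order: 0 ✓, 1 ✓, 2 ✓.
At position 3 the labels are {green, red, waiting} and the next position 4 has {green}, so red → X waiting is false there. This is the first violation.

3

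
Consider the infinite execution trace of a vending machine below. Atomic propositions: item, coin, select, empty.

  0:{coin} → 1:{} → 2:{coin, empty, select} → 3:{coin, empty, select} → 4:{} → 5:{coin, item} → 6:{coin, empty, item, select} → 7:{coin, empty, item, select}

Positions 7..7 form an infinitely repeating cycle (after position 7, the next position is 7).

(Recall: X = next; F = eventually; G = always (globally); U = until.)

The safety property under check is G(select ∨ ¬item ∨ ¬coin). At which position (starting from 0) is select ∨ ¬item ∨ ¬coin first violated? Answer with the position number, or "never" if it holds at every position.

5

Check select ∨ ¬item ∨ ¬coin at each position in order: 0 ✓, 1 ✓, 2 ✓, 3 ✓, 4 ✓.
At position 5 the labels are {coin, item}, so select ∨ ¬item ∨ ¬coin is false there. This is the first violation.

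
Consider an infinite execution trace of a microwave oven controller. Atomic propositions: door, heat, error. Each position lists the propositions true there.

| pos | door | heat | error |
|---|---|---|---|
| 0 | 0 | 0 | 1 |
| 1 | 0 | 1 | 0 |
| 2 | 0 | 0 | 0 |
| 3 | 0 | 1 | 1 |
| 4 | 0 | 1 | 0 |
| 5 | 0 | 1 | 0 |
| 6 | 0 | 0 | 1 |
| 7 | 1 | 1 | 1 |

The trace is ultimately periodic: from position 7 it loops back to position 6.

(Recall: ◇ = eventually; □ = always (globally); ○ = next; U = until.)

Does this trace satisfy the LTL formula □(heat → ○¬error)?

No

heat → ○¬error must hold at every position from 0 onward. It fails at position 5, so □(heat → ○¬error) is false.
Positions where heat holds: 1, 3, 4, 5, 7.
Check ○¬error at each: 1→ok, 3→ok, 4→ok, 5→fails, 7→fails.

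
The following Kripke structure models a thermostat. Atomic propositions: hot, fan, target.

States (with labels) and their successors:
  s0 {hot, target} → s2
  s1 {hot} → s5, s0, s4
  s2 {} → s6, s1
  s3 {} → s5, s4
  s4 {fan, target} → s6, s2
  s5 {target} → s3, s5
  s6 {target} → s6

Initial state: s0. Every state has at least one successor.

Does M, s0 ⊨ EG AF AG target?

No

States satisfying AF AG target: {s6}.
States satisfying EG AF AG target: {s6}.
No suitable path/successor from s0 witnesses the formula.
s0 ∉ Sat(EG AF AG target).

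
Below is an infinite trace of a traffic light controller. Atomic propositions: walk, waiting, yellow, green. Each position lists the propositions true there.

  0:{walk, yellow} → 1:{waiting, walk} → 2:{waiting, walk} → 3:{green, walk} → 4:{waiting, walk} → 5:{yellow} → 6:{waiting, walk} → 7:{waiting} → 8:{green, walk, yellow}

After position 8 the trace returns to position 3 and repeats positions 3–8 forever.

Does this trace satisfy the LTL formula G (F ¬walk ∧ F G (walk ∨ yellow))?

Does not hold

F ¬walk ∧ F G (walk ∨ yellow) must hold at every position from 0 onward. It fails at position 0, so G (F ¬walk ∧ F G (walk ∨ yellow)) is false.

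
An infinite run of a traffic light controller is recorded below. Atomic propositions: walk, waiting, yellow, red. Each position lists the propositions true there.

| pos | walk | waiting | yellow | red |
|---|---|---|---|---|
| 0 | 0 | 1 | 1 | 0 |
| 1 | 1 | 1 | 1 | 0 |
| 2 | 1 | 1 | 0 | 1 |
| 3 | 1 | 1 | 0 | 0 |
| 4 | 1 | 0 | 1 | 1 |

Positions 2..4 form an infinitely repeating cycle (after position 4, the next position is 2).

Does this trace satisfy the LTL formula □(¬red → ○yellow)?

¬red → ○yellow must hold at every position from 0 onward. It fails at position 1, so □(¬red → ○yellow) is false.
Positions where ¬red holds: 0, 1, 3.
Check ○yellow at each: 0→ok, 1→fails, 3→ok.

No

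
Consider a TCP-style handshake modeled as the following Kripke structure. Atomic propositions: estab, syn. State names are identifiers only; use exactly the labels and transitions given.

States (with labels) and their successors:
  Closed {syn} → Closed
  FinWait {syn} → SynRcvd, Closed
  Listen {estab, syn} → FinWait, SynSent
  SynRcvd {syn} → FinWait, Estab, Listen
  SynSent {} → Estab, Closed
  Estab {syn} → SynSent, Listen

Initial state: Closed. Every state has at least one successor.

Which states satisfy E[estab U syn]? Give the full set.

States satisfying estab: {Listen}.
States satisfying syn: {Closed, FinWait, Listen, SynRcvd, Estab}.
States satisfying E[estab U syn]: {Closed, FinWait, Listen, SynRcvd, Estab}.

{Closed, FinWait, Listen, SynRcvd, Estab}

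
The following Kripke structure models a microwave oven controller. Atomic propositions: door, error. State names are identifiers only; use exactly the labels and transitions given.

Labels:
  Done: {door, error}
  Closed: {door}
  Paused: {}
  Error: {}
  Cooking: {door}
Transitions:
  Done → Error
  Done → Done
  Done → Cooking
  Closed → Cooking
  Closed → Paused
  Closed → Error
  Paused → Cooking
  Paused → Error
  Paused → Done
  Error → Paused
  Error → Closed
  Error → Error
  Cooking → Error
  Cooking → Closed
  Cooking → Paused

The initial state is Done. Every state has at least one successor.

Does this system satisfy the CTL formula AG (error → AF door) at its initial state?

States satisfying error → AF door: {Done, Closed, Paused, Error, Cooking}.
States satisfying AG (error → AF door): {Done, Closed, Paused, Error, Cooking}.
Every state reachable from Done satisfies error → AF door.
Done ∈ Sat(AG (error → AF door)).

Satisfied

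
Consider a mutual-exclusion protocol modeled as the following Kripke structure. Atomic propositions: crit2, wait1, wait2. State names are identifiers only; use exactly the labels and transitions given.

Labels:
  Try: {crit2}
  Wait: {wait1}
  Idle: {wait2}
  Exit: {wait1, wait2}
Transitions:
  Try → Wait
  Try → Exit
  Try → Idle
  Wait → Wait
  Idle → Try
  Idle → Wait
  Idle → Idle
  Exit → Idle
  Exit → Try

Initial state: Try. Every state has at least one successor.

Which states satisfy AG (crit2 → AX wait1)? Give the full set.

States satisfying crit2 → AX wait1: {Wait, Idle, Exit}.
States satisfying AG (crit2 → AX wait1): {Wait}.

{Wait}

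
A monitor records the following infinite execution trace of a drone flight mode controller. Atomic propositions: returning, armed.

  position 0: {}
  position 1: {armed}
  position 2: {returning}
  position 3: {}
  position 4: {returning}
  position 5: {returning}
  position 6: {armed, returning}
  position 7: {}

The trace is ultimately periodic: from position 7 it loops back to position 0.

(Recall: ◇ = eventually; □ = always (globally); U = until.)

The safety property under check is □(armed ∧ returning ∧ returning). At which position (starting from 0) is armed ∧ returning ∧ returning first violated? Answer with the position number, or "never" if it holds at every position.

At position 0 the labels are {}, so armed ∧ returning ∧ returning is false there. This is the first violation.

0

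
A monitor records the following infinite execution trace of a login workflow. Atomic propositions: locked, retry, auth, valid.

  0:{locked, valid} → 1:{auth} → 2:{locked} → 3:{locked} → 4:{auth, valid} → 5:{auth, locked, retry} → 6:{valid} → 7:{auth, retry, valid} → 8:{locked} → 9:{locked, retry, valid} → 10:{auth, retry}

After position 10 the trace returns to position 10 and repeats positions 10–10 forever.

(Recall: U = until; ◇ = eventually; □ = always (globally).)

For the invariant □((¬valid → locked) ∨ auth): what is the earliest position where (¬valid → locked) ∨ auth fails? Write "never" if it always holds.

(¬valid → locked) ∨ auth holds at every position 0..10, and those are all the positions the trace ever visits, so the invariant □((¬valid → locked) ∨ auth) is never violated.

never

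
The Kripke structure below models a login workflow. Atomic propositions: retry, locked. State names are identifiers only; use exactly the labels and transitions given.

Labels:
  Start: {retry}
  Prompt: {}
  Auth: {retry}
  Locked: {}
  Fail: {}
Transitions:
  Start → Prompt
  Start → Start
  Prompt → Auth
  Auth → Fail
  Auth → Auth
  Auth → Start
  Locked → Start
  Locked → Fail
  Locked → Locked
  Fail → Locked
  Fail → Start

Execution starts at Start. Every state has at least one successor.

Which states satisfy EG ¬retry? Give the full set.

{Locked, Fail}

States satisfying ¬retry: {Prompt, Locked, Fail}.
States satisfying EG ¬retry: {Locked, Fail}.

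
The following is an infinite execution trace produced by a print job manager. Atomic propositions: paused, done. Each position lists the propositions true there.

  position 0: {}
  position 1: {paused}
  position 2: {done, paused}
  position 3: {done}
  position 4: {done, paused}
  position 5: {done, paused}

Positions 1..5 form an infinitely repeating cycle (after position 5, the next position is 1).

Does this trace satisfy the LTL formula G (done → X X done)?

done → X X done must hold at every position from 0 onward. It fails at position 4, so G (done → X X done) is false.
Positions where done holds: 2, 3, 4, 5.
Check X X done at each: 2→ok, 3→ok, 4→fails, 5→ok.

No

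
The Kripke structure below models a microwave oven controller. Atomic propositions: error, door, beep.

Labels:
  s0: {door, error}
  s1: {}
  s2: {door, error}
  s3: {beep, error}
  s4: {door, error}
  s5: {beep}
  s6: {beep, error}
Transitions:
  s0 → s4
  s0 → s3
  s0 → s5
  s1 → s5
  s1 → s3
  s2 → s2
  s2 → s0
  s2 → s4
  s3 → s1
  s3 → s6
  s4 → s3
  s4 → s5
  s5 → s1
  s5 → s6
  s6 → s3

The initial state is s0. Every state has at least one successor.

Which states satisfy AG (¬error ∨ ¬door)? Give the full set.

{s1, s3, s5, s6}

States satisfying ¬error ∨ ¬door: {s1, s3, s5, s6}.
States satisfying AG (¬error ∨ ¬door): {s1, s3, s5, s6}.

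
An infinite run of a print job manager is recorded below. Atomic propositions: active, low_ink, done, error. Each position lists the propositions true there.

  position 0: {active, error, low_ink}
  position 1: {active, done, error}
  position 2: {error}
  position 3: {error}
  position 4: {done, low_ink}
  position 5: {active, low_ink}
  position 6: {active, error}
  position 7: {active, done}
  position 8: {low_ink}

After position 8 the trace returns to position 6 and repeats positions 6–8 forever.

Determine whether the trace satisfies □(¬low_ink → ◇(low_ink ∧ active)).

¬low_ink → ◇(low_ink ∧ active) must hold at every position from 0 onward. It fails at position 6, so □(¬low_ink → ◇(low_ink ∧ active)) is false.
Positions where ¬low_ink holds: 1, 2, 3, 6, 7.
Check ◇(low_ink ∧ active) at each: 1→ok, 2→ok, 3→ok, 6→fails, 7→fails.

No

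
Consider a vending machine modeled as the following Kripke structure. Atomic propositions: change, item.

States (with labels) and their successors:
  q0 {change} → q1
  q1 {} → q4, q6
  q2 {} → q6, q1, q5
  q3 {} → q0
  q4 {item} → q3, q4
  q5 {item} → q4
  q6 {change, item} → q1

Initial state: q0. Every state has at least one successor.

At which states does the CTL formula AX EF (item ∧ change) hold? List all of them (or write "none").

States satisfying EF (item ∧ change): {q0, q1, q2, q3, q4, q5, q6}.
States satisfying AX EF (item ∧ change): {q0, q1, q2, q3, q4, q5, q6}.

{q0, q1, q2, q3, q4, q5, q6}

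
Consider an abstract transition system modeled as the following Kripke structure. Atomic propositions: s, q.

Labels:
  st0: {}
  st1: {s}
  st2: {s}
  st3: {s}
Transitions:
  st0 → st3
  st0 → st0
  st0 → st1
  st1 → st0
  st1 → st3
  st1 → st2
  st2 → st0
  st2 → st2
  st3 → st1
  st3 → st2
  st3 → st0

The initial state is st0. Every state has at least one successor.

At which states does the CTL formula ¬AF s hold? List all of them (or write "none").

{st0}

States satisfying s: {st1, st2, st3}.
States satisfying AF s: {st1, st2, st3}.
States satisfying ¬AF s: {st0}.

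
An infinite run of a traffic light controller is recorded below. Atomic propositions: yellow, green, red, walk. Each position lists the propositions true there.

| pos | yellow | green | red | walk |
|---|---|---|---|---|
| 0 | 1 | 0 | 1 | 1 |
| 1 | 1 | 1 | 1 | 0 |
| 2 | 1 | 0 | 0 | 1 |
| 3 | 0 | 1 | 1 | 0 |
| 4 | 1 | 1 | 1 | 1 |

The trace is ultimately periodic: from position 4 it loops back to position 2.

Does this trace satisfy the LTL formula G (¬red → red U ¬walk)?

¬red → red U ¬walk must hold at every position from 0 onward. It fails at position 2, so G (¬red → red U ¬walk) is false.
Positions where ¬red holds: 2.
Check red U ¬walk at each: 2→fails.

Does not hold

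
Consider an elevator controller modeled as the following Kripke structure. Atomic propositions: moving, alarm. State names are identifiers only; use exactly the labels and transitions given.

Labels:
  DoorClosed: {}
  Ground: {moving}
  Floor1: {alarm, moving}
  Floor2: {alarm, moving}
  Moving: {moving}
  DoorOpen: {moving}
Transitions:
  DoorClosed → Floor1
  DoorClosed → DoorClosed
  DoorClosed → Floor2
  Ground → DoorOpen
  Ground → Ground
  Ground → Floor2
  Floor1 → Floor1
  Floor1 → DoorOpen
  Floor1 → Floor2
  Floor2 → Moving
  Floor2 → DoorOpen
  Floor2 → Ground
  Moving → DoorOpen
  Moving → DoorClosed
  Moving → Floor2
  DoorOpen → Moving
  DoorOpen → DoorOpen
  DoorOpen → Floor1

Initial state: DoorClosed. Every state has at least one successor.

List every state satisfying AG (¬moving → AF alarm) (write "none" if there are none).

none

States satisfying ¬moving → AF alarm: {Ground, Floor1, Floor2, Moving, DoorOpen}.
States satisfying AG (¬moving → AF alarm): ∅.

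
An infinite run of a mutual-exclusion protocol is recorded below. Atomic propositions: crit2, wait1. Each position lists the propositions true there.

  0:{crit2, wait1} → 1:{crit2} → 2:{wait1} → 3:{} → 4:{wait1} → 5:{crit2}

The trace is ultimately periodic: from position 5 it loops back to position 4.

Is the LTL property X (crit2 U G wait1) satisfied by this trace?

The position after 0 is 1; crit2 U G wait1 is false there.

No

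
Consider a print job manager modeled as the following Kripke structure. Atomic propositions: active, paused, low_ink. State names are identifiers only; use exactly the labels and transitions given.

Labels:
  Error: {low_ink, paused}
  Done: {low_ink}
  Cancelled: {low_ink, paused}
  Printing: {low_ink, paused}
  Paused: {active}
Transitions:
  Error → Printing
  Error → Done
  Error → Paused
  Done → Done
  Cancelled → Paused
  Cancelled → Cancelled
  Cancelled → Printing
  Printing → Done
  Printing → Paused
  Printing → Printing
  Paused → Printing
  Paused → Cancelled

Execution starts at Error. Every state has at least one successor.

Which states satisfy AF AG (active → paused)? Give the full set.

States satisfying AG (active → paused): {Done}.
States satisfying AF AG (active → paused): {Done}.

{Done}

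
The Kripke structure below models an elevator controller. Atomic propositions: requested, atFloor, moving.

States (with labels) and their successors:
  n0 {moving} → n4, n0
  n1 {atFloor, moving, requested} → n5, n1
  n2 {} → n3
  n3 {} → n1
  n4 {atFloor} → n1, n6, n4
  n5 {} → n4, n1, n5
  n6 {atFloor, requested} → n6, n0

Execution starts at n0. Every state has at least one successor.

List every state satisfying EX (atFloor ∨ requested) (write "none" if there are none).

{n0, n1, n3, n4, n5, n6}

States satisfying atFloor ∨ requested: {n1, n4, n6}.
States satisfying EX (atFloor ∨ requested): {n0, n1, n3, n4, n5, n6}.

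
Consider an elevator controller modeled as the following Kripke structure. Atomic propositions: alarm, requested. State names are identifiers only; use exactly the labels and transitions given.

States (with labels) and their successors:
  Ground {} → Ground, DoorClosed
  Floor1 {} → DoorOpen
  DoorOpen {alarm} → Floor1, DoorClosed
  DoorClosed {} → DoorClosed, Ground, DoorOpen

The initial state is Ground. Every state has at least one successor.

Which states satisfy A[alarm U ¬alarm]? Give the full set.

States satisfying alarm: {DoorOpen}.
States satisfying ¬alarm: {Ground, Floor1, DoorClosed}.
States satisfying A[alarm U ¬alarm]: {Ground, Floor1, DoorOpen, DoorClosed}.

{Ground, Floor1, DoorOpen, DoorClosed}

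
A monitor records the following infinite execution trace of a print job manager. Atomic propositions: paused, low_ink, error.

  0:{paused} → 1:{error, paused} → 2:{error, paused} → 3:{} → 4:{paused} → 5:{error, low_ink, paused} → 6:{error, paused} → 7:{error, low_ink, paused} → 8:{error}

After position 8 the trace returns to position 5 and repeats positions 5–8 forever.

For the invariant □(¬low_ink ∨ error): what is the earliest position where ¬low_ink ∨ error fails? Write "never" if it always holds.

¬low_ink ∨ error holds at every position 0..8, and those are all the positions the trace ever visits, so the invariant □(¬low_ink ∨ error) is never violated.

never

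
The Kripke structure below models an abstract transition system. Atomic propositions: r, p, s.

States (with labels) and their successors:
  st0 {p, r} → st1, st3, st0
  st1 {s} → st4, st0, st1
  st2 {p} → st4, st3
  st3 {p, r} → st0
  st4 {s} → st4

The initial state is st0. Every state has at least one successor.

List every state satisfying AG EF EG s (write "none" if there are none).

{st0, st1, st2, st3, st4}

States satisfying EF EG s: {st0, st1, st2, st3, st4}.
States satisfying AG EF EG s: {st0, st1, st2, st3, st4}.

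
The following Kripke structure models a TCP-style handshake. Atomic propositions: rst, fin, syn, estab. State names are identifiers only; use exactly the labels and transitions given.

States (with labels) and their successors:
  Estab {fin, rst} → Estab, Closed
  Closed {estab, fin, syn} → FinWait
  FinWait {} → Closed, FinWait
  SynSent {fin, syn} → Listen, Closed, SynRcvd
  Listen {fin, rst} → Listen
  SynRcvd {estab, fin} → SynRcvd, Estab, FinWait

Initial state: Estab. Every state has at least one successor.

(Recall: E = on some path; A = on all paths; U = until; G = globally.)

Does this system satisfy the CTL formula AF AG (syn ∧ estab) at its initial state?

States satisfying AG (syn ∧ estab): ∅.
States satisfying AF AG (syn ∧ estab): ∅.
There is a path from Estab along which AG (syn ∧ estab) never holds.
Estab ∉ Sat(AF AG (syn ∧ estab)).

No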